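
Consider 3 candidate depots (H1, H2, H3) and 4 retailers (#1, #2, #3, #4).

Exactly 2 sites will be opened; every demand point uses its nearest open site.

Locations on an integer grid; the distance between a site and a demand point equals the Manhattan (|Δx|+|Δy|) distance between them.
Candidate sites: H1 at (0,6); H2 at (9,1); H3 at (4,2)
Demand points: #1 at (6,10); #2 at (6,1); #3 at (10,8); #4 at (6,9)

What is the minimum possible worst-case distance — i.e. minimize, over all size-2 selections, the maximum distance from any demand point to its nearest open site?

Open {H1, H2}.
  Farthest demand point is #1 at distance 10 (to H1); all others are ≤ 10.
With {H2, H3} the worst case is 10.
With {H1, H3} the worst case is 12.
No size-2 selection achieves below 10.

10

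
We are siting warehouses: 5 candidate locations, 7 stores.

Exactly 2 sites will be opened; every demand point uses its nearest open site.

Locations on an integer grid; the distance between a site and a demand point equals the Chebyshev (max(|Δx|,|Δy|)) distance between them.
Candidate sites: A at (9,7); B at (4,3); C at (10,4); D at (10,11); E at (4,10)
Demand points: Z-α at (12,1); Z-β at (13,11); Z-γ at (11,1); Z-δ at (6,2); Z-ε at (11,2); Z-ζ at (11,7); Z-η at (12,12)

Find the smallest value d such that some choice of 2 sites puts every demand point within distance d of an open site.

Open {C, D}.
  Farthest demand point is Z-δ at distance 4 (to C); all others are ≤ 4.
With {A, C} the worst case is 5.
With {A, B} the worst case is 6.
No size-2 selection achieves below 4.

4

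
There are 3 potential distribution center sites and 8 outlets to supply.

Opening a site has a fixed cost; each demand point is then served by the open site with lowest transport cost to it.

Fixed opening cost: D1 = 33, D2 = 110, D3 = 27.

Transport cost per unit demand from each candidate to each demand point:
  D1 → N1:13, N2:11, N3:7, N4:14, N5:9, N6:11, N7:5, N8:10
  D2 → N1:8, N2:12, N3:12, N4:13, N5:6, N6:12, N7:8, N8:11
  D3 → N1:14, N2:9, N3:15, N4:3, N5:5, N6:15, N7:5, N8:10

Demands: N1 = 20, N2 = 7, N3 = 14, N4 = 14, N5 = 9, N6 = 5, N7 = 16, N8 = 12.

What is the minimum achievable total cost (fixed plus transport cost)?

823

Open {D1, D3}: assign each demand point to its cheapest open site.
  N1→D1 20×13=260, N2→D3 7×9=63, N3→D1 14×7=98, N4→D3 14×3=42, N5→D3 9×5=45, N6→D1 5×11=55, N7→D1 16×5=80, N8→D1 12×10=120
  transport cost 763, fixed 60 → total 823.
Compare {D1, D2, D3}: transport cost 663 + fixed 170 = 833.
Compare {D2, D3}: transport cost 738 + fixed 137 = 875.
Compare {D3}: transport cost 915 + fixed 27 = 942.
All other subsets cost ≥ 833. Minimum total cost: 823.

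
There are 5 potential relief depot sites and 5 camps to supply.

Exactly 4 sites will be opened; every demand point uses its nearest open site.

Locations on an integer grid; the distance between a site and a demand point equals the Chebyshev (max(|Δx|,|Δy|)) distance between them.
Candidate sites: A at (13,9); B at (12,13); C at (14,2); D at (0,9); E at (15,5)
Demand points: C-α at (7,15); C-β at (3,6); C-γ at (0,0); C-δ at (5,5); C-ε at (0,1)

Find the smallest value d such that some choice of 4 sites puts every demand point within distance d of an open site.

9

Open {A, B, C, D}.
  Farthest demand point is C-γ at distance 9 (to D); all others are ≤ 9.
With {A, B, D, E} the worst case is 9.
With {A, C, D, E} the worst case is 9.
No size-4 selection achieves below 9.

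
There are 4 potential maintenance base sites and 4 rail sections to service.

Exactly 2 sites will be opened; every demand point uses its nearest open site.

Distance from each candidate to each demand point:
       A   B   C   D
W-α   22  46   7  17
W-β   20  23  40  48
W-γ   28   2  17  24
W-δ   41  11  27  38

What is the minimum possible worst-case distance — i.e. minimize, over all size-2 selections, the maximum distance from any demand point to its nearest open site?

Open {W-α, W-γ}.
  Farthest demand point is A at distance 22 (to W-α); all others are ≤ 22.
With {W-α, W-δ} the worst case is 22.
With {W-α, W-β} the worst case is 23.
No size-2 selection achieves below 22.

22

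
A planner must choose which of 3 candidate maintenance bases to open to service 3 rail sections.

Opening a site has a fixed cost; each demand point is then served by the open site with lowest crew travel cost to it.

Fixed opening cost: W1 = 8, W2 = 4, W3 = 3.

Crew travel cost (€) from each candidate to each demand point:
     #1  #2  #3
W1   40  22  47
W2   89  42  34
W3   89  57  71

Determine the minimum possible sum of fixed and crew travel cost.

108

Open {W1, W2}: assign each demand point to its cheapest open site.
  #1→W1 40, #2→W1 22, #3→W2 34
  crew travel cost 96, fixed 12 → total 108.
Compare {W1, W2, W3}: crew travel cost 96 + fixed 15 = 111.
Compare {W1}: crew travel cost 109 + fixed 8 = 117.
Compare {W1, W3}: crew travel cost 109 + fixed 11 = 120.
All other subsets cost ≥ 111. Minimum total cost: 108.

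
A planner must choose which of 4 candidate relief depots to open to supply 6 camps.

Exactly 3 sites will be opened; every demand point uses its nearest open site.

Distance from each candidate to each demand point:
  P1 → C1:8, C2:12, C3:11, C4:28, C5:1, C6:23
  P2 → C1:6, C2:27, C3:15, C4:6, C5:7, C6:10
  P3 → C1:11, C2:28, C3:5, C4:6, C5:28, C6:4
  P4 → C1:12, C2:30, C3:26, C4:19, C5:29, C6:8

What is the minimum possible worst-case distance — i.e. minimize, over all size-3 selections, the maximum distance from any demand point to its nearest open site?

Open {P1, P2, P3}.
  Farthest demand point is C2 at distance 12 (to P1); all others are ≤ 12.
With {P1, P2, P4} the worst case is 12.
With {P1, P3, P4} the worst case is 12.
No size-3 selection achieves below 12.

12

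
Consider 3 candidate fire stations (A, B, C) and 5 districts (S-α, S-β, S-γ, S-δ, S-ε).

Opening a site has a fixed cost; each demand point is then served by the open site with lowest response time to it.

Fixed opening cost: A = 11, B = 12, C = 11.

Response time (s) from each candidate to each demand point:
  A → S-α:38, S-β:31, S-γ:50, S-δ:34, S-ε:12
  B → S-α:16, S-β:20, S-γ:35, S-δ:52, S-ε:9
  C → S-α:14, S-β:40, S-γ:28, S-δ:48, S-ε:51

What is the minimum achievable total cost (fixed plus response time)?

Open {A, B}: assign each demand point to its cheapest open site.
  S-α→B 16, S-β→B 20, S-γ→B 35, S-δ→A 34, S-ε→B 9
  response time 114, fixed 23 → total 137.
Compare {A, B, C}: response time 105 + fixed 34 = 139.
Compare {A, C}: response time 119 + fixed 22 = 141.
Compare {B, C}: response time 119 + fixed 23 = 142.
All other subsets cost ≥ 139. Minimum total cost: 137.

137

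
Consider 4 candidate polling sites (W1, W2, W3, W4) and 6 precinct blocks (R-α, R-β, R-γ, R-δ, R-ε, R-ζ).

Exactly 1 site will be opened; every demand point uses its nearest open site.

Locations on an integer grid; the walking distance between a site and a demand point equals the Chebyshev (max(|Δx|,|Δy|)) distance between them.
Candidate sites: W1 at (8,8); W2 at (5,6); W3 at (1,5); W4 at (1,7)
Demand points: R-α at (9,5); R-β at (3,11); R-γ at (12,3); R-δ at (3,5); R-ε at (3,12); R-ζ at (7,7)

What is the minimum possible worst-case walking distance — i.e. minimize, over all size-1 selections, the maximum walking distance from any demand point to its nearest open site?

Open {W1}.
  Farthest demand point is R-β at walking distance 5 (to W1); all others are ≤ 5.
With {W2} the worst case is 7.
With {W3} the worst case is 11.
No size-1 selection achieves below 5.

5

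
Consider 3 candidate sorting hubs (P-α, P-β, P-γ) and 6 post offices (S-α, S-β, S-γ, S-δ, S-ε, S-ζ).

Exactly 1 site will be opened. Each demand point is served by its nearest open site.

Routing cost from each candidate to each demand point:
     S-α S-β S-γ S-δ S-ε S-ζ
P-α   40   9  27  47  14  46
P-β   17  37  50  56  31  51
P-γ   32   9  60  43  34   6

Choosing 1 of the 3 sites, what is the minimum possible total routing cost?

183

Open {P-α}.
  S-α→P-α 40, S-β→P-α 9, S-γ→P-α 27, S-δ→P-α 47, S-ε→P-α 14, S-ζ→P-α 46  ⇒ total 183.
Compare {P-γ}: total 184.
Compare {P-β}: total 242.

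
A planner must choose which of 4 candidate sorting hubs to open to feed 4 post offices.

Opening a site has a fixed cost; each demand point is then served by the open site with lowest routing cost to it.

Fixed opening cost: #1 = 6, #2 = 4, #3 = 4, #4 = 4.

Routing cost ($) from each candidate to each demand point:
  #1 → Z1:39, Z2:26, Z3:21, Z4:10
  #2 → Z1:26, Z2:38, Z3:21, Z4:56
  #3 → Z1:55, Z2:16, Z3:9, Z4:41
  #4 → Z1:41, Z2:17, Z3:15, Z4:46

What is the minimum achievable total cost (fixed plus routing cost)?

75

Open {#1, #2, #3}: assign each demand point to its cheapest open site.
  Z1→#2 26, Z2→#3 16, Z3→#3 9, Z4→#1 10
  routing cost 61, fixed 14 → total 75.
Compare {#1, #2, #3, #4}: routing cost 61 + fixed 18 = 79.
Compare {#1, #2, #4}: routing cost 68 + fixed 14 = 82.
Compare {#1, #3}: routing cost 74 + fixed 10 = 84.
All other subsets cost ≥ 79. Minimum total cost: 75.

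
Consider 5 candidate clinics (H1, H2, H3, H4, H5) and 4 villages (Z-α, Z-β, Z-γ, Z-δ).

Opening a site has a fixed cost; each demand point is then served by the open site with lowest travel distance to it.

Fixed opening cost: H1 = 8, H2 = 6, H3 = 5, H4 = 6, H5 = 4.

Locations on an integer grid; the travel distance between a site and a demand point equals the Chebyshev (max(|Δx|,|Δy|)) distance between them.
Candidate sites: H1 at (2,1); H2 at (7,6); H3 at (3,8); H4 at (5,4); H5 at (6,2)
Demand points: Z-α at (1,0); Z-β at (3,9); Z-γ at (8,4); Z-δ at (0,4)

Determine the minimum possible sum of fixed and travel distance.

Open {H3, H5}: assign each demand point to its cheapest open site.
  Z-α→H5 5, Z-β→H3 1, Z-γ→H5 2, Z-δ→H3 4
  travel distance 12, fixed 9 → total 21.
Compare {H3}: travel distance 18 + fixed 5 = 23.
Compare {H4}: travel distance 17 + fixed 6 = 23.
Compare {H1, H3}: travel distance 10 + fixed 13 = 23.
All other subsets cost ≥ 23. Minimum total cost: 21.

21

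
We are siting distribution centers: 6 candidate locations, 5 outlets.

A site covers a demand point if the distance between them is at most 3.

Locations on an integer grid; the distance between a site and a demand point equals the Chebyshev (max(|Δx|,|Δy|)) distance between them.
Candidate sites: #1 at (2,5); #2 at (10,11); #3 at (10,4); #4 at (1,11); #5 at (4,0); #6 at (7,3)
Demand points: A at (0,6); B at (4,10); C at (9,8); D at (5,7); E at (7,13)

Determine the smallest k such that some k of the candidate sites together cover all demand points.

3

Coverage sets (demand points within 3 of each site):
  #1: {A, D}
  #2: {C, E}
  #3: {}
  #4: {B}
  #5: {}
  #6: {}
No 2 sites suffice: every size-2 union leaves at least one demand point uncovered.
But {#1, #2, #4} covers everything, so the minimum is 3.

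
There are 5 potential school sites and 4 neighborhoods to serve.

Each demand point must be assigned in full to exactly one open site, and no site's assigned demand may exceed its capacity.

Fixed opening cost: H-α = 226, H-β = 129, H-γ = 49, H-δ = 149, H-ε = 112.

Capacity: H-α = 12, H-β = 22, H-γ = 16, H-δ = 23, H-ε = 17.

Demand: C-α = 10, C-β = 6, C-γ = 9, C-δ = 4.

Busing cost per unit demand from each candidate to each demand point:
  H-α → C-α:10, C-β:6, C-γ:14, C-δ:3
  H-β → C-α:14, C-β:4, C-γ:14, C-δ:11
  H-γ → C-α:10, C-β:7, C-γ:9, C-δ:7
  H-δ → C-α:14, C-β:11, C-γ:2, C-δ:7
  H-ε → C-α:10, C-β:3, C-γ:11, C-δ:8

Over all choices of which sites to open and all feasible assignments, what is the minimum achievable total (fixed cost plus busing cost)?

386

Open {H-γ, H-δ}; cheapest assignment that respects the capacities:
  H-γ (cap 16, load 16): C-α, C-β — cost 10×10 + 6×7 = 142
  H-δ (cap 23, load 13): C-γ, C-δ — cost 9×2 + 4×7 = 46
  Shipping 188, fixed 198 → total 386.
  Any other capacity-feasible assignment to {H-γ, H-δ} ships for at least 188.
Compare {H-γ, H-ε}: its best feasible assignment gives total 388.
Compare {H-δ, H-ε}: its best feasible assignment gives total 425.
Every other set of open sites that can feasibly serve all demand totals ≥ 388 even under its best assignment. Minimum: 386.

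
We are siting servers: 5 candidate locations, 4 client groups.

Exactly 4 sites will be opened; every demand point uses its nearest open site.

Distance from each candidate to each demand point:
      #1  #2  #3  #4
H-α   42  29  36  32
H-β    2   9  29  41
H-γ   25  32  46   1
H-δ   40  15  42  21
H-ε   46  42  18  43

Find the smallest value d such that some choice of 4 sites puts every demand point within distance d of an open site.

18

Open {H-α, H-β, H-γ, H-ε}.
  Farthest demand point is #3 at distance 18 (to H-ε); all others are ≤ 18.
With {H-β, H-γ, H-δ, H-ε} the worst case is 18.
With {H-α, H-β, H-δ, H-ε} the worst case is 21.
No size-4 selection achieves below 18.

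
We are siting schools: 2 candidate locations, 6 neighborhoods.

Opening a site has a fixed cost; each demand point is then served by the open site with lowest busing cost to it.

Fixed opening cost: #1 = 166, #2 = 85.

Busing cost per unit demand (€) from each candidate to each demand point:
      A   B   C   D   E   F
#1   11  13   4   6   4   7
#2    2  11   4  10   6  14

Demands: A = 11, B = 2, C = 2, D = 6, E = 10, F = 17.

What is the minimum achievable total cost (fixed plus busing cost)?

Open {#2}: assign each demand point to its cheapest open site.
  A→#2 11×2=22, B→#2 2×11=22, C→#2 2×4=8, D→#2 6×10=60, E→#2 10×6=60, F→#2 17×14=238
  busing cost 410, fixed 85 → total 495.
Compare {#1, #2}: busing cost 247 + fixed 251 = 498.
Compare {#1}: busing cost 350 + fixed 166 = 516.

495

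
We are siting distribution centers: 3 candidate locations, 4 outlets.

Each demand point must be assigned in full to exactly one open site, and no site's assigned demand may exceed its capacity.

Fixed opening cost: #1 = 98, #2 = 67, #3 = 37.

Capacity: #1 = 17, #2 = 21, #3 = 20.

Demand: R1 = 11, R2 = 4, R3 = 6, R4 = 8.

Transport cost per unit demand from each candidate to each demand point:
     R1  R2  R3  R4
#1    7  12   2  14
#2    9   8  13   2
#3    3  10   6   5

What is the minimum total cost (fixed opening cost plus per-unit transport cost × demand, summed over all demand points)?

221

Open {#2, #3}; cheapest assignment that respects the capacities:
  #2 (cap 21, load 12): R2, R4 — cost 4×8 + 8×2 = 48
  #3 (cap 20, load 17): R1, R3 — cost 11×3 + 6×6 = 69
  Shipping 117, fixed 104 → total 221.
  Any other capacity-feasible assignment to {#2, #3} ships for at least 117.
Compare {#1, #3}: its best feasible assignment gives total 268.
Compare {#1, #2, #3}: its best feasible assignment gives total 295.
Every other set of open sites that can feasibly serve all demand totals ≥ 268 even under its best assignment. Minimum: 221.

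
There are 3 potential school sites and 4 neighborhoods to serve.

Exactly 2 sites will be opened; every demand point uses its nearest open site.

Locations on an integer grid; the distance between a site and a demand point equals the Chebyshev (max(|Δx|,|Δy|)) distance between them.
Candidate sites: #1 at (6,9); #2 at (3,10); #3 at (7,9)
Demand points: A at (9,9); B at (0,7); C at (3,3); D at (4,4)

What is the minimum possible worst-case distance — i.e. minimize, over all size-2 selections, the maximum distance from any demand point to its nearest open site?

6

Open {#1, #2}.
  Farthest demand point is C at distance 6 (to #1); all others are ≤ 6.
With {#1, #3} the worst case is 6.
With {#2, #3} the worst case is 6.
No size-2 selection achieves below 6.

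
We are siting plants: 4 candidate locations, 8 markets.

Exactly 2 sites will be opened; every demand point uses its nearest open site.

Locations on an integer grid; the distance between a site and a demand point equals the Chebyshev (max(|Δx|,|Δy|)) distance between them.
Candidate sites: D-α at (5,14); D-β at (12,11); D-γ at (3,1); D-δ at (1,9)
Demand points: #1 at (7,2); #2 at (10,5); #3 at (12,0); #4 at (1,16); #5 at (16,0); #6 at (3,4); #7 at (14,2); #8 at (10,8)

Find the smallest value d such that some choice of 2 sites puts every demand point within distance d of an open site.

Open {D-α, D-β}.
  Farthest demand point is #3 at distance 11 (to D-β); all others are ≤ 11.
With {D-β, D-γ} the worst case is 11.
With {D-β, D-δ} the worst case is 11.
No size-2 selection achieves below 11.

11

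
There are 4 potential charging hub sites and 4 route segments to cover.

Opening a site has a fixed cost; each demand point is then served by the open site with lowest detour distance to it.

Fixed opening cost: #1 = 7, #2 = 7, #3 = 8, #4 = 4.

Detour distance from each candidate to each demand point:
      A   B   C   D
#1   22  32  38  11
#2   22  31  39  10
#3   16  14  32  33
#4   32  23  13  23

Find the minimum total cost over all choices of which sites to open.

Open {#2, #3, #4}: assign each demand point to its cheapest open site.
  A→#3 16, B→#3 14, C→#4 13, D→#2 10
  detour distance 53, fixed 19 → total 72.
Compare {#1, #3, #4}: detour distance 54 + fixed 19 = 73.
Compare {#3, #4}: detour distance 66 + fixed 12 = 78.
Compare {#2, #4}: detour distance 68 + fixed 11 = 79.
All other subsets cost ≥ 73. Minimum total cost: 72.

72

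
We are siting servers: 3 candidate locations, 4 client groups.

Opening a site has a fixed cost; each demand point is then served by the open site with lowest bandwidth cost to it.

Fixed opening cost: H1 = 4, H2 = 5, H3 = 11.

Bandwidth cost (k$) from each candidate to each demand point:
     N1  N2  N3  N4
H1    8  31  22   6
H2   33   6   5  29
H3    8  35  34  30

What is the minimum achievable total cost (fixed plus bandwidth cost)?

34

Open {H1, H2}: assign each demand point to its cheapest open site.
  N1→H1 8, N2→H2 6, N3→H2 5, N4→H1 6
  bandwidth cost 25, fixed 9 → total 34.
Compare {H1, H2, H3}: bandwidth cost 25 + fixed 20 = 45.
Compare {H2, H3}: bandwidth cost 48 + fixed 16 = 64.
Compare {H1}: bandwidth cost 67 + fixed 4 = 71.
All other subsets cost ≥ 45. Minimum total cost: 34.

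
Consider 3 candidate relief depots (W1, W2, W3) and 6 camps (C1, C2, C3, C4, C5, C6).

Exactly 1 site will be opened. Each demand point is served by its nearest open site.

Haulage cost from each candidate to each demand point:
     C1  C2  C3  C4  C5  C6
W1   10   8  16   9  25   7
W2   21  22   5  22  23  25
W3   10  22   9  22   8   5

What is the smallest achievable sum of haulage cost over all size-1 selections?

75

Open {W1}.
  C1→W1 10, C2→W1 8, C3→W1 16, C4→W1 9, C5→W1 25, C6→W1 7  ⇒ total 75.
Compare {W3}: total 76.
Compare {W2}: total 118.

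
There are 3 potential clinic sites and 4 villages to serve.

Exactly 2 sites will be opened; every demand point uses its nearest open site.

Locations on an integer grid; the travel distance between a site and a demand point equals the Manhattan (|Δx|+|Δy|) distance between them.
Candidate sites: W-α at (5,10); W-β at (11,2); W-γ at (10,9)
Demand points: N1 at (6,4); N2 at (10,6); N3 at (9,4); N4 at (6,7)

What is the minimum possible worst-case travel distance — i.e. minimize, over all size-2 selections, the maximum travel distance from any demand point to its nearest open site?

Open {W-α, W-β}.
  Farthest demand point is N1 at travel distance 7 (to W-α); all others are ≤ 7.
With {W-α, W-γ} the worst case is 7.
With {W-β, W-γ} the worst case is 7.
No size-2 selection achieves below 7.

7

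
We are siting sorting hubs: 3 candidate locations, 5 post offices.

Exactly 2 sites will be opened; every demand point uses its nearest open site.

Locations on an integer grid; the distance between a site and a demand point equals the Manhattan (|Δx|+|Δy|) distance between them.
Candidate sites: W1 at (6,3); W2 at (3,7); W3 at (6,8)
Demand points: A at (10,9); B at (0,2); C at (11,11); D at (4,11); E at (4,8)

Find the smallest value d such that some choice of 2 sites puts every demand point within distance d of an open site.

8

Open {W1, W3}.
  Farthest demand point is C at distance 8 (to W3); all others are ≤ 8.
With {W2, W3} the worst case is 8.
With {W1, W2} the worst case is 12.
No size-2 selection achieves below 8.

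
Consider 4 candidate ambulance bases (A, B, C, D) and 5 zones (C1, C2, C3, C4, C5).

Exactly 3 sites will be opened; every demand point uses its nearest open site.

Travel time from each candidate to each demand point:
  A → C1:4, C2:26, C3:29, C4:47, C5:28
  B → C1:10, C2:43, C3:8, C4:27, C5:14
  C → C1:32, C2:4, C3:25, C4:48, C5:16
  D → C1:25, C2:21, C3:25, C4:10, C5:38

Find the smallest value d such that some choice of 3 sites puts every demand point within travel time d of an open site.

Open {B, C, D}.
  Farthest demand point is C5 at travel time 14 (to B); all others are ≤ 14.
With {A, B, D} the worst case is 21.
With {A, C, D} the worst case is 25.
No size-3 selection achieves below 14.

14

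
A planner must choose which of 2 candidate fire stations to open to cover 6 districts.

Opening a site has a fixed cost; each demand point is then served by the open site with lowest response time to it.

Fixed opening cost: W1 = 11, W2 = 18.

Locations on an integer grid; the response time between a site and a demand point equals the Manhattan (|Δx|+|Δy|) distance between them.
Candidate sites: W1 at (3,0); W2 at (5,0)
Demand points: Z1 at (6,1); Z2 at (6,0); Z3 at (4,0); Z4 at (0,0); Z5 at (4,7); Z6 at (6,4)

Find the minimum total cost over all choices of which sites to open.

Open {W1}: assign each demand point to its cheapest open site.
  Z1→W1 4, Z2→W1 3, Z3→W1 1, Z4→W1 3, Z5→W1 8, Z6→W1 7
  response time 26, fixed 11 → total 37.
Compare {W2}: response time 22 + fixed 18 = 40.
Compare {W1, W2}: response time 20 + fixed 29 = 49.

37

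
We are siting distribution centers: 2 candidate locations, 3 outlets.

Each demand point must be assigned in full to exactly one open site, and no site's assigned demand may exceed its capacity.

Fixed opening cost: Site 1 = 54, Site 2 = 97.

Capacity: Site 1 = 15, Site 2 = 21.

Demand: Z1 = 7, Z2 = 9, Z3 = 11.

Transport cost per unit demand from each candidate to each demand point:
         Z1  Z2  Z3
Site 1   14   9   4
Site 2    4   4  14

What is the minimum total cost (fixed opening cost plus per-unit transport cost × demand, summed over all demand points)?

Open {Site 1, Site 2}; cheapest assignment that respects the capacities:
  Site 1 (cap 15, load 11): Z3 — cost 11×4 = 44
  Site 2 (cap 21, load 16): Z1, Z2 — cost 7×4 + 9×4 = 64
  Shipping 108, fixed 151 → total 259.
  Any other capacity-feasible assignment to {Site 1, Site 2} ships for at least 108.
Total demand is 27 and no other set of sites has combined capacity ≥ 27, so {Site 1, Site 2} is the only feasible choice of open sites. Minimum: 259.

259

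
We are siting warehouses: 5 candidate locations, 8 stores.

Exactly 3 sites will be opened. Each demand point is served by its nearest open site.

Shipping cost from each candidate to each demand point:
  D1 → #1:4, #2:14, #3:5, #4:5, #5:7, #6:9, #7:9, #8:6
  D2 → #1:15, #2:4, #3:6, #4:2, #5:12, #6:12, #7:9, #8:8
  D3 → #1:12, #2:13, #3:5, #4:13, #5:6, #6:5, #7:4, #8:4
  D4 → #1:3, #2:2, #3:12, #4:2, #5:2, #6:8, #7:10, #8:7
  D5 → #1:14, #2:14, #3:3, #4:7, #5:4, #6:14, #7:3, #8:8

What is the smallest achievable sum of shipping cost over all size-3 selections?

24

Open {D3, D4, D5}.
  #1→D4 3, #2→D4 2, #3→D5 3, #4→D4 2, #5→D4 2, #6→D3 5, #7→D5 3, #8→D3 4  ⇒ total 24.
Compare {D1, D3, D4}: total 27.
Compare {D2, D3, D4}: total 27.
No size-3 selection does better; minimum is 24.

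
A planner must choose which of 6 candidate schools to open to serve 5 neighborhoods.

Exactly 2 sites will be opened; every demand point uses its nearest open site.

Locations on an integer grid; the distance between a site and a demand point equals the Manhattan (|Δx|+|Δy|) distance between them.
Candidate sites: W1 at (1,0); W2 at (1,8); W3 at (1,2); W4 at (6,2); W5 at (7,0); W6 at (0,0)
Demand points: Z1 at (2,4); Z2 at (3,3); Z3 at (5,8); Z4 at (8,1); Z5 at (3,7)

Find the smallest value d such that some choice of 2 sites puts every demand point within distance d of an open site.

5

Open {W2, W4}.
  Farthest demand point is Z1 at distance 5 (to W2); all others are ≤ 5.
With {W2, W5} the worst case is 7.
With {W3, W4} the worst case is 7.
No size-2 selection achieves below 5.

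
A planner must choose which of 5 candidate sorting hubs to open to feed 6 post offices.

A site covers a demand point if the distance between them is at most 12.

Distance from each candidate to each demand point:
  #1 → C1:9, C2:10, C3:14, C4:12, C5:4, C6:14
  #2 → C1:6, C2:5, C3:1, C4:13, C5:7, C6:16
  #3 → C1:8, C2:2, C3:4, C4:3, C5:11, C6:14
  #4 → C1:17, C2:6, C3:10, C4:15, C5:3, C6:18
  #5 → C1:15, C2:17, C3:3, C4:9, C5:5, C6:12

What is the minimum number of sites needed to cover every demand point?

Coverage sets (demand points within 12 of each site):
  #1: {C1, C2, C4, C5}
  #2: {C1, C2, C3, C5}
  #3: {C1, C2, C3, C4, C5}
  #4: {C2, C3, C5}
  #5: {C3, C4, C5, C6}
No single site covers all 6 demand points.
But {#1, #5} covers everything, so the minimum is 2.

2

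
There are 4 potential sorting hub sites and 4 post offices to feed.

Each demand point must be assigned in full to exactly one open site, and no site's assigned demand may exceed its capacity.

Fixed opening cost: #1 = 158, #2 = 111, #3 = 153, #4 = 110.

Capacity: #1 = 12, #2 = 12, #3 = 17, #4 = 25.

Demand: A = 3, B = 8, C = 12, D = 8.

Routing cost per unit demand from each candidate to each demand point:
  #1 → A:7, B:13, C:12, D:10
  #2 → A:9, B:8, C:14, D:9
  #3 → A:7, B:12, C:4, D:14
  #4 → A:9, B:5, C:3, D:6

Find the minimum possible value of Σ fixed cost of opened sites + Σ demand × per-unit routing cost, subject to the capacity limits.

396

Open {#2, #4}; cheapest assignment that respects the capacities:
  #2 (cap 12, load 11): A, D — cost 3×9 + 8×9 = 99
  #4 (cap 25, load 20): B, C — cost 8×5 + 12×3 = 76
  Shipping 175, fixed 221 → total 396.
  Any other capacity-feasible assignment to {#2, #4} ships for at least 175.
Compare {#3, #4}: its best feasible assignment gives total 420.
Compare {#1, #4}: its best feasible assignment gives total 445.
Every other set of open sites that can feasibly serve all demand totals ≥ 420 even under its best assignment. Minimum: 396.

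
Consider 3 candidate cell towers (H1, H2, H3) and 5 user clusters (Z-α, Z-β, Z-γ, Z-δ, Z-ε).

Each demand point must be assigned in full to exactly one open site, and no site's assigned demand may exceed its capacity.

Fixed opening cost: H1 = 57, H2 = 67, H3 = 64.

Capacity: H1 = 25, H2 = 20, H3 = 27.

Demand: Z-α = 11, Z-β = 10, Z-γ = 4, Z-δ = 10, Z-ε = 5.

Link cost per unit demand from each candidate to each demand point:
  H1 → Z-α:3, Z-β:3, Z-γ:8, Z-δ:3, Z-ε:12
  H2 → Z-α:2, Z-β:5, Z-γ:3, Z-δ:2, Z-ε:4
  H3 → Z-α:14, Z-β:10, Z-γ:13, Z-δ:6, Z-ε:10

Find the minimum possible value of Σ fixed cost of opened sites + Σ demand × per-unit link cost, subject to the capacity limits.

Open {H1, H2}; cheapest assignment that respects the capacities:
  H1 (cap 25, load 20): Z-β, Z-δ — cost 10×3 + 10×3 = 60
  H2 (cap 20, load 20): Z-α, Z-γ, Z-ε — cost 11×2 + 4×3 + 5×4 = 54
  Shipping 114, fixed 124 → total 238.
  Any other capacity-feasible assignment to {H1, H2} ships for at least 114.
Compare {H1, H2, H3}: its best feasible assignment gives total 302.
Compare {H1, H3}: its best feasible assignment gives total 326.
Every other set of open sites that can feasibly serve all demand totals ≥ 302 even under its best assignment. Minimum: 238.

238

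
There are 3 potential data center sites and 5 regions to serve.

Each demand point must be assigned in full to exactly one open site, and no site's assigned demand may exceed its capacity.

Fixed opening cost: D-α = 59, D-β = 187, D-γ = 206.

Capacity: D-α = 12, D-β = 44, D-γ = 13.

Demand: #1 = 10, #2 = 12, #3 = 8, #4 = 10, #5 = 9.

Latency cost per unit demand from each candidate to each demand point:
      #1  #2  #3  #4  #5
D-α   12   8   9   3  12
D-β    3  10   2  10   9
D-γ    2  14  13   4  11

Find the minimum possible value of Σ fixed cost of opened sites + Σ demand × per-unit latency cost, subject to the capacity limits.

523

Open {D-α, D-β}; cheapest assignment that respects the capacities:
  D-α (cap 12, load 10): #4 — cost 10×3 = 30
  D-β (cap 44, load 39): #1, #2, #3, #5 — cost 10×3 + 12×10 + 8×2 + 9×9 = 247
  Shipping 277, fixed 246 → total 523.
  Any other capacity-feasible assignment to {D-α, D-β} ships for at least 277.
Compare {D-β, D-γ}: its best feasible assignment gives total 680.
Compare {D-α, D-β, D-γ}: its best feasible assignment gives total 715.
Every other set of open sites that can feasibly serve all demand totals ≥ 680 even under its best assignment. Minimum: 523.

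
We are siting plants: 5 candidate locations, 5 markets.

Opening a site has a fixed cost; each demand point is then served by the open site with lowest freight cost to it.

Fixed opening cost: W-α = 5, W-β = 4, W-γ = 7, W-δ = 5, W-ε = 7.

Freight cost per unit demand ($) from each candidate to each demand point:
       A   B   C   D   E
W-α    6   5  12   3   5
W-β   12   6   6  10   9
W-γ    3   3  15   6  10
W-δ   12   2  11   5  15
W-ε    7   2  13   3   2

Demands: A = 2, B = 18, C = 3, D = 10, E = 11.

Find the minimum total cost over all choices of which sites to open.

Open {W-β, W-γ, W-ε}: assign each demand point to its cheapest open site.
  A→W-γ 2×3=6, B→W-ε 18×2=36, C→W-β 3×6=18, D→W-ε 10×3=30, E→W-ε 11×2=22
  freight cost 112, fixed 18 → total 130.
Compare {W-β, W-ε}: freight cost 120 + fixed 11 = 131.
Compare {W-α, W-β, W-ε}: freight cost 118 + fixed 16 = 134.
Compare {W-α, W-β, W-γ, W-ε}: freight cost 112 + fixed 23 = 135.
All other subsets cost ≥ 131. Minimum total cost: 130.

130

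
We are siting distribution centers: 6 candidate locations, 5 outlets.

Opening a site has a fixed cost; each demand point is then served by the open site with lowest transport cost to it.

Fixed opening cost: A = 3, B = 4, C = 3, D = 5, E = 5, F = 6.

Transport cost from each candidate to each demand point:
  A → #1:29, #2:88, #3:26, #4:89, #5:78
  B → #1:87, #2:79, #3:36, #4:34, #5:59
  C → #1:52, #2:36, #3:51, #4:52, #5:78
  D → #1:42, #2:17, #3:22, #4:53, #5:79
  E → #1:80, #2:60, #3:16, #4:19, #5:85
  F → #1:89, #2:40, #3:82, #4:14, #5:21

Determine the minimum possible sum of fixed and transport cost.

116

Open {A, D, E, F}: assign each demand point to its cheapest open site.
  #1→A 29, #2→D 17, #3→E 16, #4→F 14, #5→F 21
  transport cost 97, fixed 19 → total 116.
Compare {A, D, F}: transport cost 103 + fixed 14 = 117.
Compare {A, C, D, E, F}: transport cost 97 + fixed 22 = 119.
Compare {A, C, D, F}: transport cost 103 + fixed 17 = 120.
All other subsets cost ≥ 117. Minimum total cost: 116.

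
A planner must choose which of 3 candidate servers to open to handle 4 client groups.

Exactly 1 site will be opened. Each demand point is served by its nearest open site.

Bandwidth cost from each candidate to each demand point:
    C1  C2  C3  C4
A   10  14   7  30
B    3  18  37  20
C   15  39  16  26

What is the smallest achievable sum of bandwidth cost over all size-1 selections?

61

Open {A}.
  C1→A 10, C2→A 14, C3→A 7, C4→A 30  ⇒ total 61.
Compare {B}: total 78.
Compare {C}: total 96.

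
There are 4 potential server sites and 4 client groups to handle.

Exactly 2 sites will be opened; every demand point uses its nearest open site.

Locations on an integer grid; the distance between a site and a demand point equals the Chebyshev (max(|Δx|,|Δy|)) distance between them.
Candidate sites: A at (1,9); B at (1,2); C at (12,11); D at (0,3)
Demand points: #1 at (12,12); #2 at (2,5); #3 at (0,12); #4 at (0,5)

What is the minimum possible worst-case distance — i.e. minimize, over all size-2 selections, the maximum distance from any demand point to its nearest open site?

Open {A, C}.
  Farthest demand point is #2 at distance 4 (to A); all others are ≤ 4.
With {C, D} the worst case is 9.
With {B, C} the worst case is 10.
No size-2 selection achieves below 4.

4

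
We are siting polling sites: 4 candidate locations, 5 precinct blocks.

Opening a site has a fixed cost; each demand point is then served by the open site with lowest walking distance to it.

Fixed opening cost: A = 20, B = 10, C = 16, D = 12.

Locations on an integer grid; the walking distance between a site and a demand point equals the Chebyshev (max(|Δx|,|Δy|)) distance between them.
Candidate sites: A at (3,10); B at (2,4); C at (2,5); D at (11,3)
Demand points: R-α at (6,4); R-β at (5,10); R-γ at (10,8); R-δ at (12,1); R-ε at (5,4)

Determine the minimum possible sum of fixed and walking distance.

37

Open {D}: assign each demand point to its cheapest open site.
  R-α→D 5, R-β→D 7, R-γ→D 5, R-δ→D 2, R-ε→D 6
  walking distance 25, fixed 12 → total 37.
Compare {B}: walking distance 31 + fixed 10 = 41.
Compare {B, D}: walking distance 20 + fixed 22 = 42.
Compare {C}: walking distance 30 + fixed 16 = 46.
All other subsets cost ≥ 41. Minimum total cost: 37.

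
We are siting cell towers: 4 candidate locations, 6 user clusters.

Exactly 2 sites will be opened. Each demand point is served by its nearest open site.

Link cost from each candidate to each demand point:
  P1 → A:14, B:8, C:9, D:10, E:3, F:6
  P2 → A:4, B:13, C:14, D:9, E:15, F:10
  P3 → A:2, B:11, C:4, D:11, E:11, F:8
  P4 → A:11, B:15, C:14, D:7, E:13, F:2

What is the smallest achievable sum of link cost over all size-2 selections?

33

Open {P1, P3}.
  A→P3 2, B→P1 8, C→P3 4, D→P1 10, E→P1 3, F→P1 6  ⇒ total 33.
Compare {P3, P4}: total 37.
Compare {P1, P2}: total 39.
No size-2 selection does better; minimum is 33.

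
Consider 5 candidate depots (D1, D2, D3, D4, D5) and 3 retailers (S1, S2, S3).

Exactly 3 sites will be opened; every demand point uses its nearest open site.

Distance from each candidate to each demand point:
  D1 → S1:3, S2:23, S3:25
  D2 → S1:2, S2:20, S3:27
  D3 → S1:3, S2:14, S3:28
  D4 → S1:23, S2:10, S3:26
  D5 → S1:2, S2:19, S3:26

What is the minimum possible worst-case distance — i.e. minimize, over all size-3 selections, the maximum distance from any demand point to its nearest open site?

Open {D1, D2, D3}.
  Farthest demand point is S3 at distance 25 (to D1); all others are ≤ 25.
With {D1, D2, D4} the worst case is 25.
With {D1, D2, D5} the worst case is 25.
No size-3 selection achieves below 25.

25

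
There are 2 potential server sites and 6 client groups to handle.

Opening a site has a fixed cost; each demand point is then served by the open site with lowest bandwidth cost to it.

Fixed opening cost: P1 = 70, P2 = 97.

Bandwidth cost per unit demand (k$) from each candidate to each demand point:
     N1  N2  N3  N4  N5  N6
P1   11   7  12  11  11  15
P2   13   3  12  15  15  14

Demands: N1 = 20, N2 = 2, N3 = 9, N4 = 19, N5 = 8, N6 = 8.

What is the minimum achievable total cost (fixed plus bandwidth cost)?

829

Open {P1}: assign each demand point to its cheapest open site.
  N1→P1 20×11=220, N2→P1 2×7=14, N3→P1 9×12=108, N4→P1 19×11=209, N5→P1 8×11=88, N6→P1 8×15=120
  bandwidth cost 759, fixed 70 → total 829.
Compare {P1, P2}: bandwidth cost 743 + fixed 167 = 910.
Compare {P2}: bandwidth cost 891 + fixed 97 = 988.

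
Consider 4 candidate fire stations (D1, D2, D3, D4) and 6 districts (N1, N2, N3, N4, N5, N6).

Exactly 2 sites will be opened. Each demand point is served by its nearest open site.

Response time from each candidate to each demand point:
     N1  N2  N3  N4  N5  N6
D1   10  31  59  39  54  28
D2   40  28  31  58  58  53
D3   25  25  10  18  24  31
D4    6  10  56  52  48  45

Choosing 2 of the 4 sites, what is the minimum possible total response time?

Open {D3, D4}.
  N1→D4 6, N2→D4 10, N3→D3 10, N4→D3 18, N5→D3 24, N6→D3 31  ⇒ total 99.
Compare {D1, D3}: total 115.
Compare {D2, D3}: total 133.
No size-2 selection does better; minimum is 99.

99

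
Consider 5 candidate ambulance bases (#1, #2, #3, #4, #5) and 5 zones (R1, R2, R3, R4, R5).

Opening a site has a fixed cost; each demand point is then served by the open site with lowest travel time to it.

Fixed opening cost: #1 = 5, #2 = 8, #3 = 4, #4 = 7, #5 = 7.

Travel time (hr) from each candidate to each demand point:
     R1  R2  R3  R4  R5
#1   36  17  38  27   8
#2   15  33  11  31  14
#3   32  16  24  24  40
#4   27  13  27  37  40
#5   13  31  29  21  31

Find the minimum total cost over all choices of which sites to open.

Open {#1, #2, #5}: assign each demand point to its cheapest open site.
  R1→#5 13, R2→#1 17, R3→#2 11, R4→#5 21, R5→#1 8
  travel time 70, fixed 20 → total 90.
Compare {#1, #2}: travel time 78 + fixed 13 = 91.
Compare {#1, #2, #3}: travel time 74 + fixed 17 = 91.
Compare {#2, #3}: travel time 80 + fixed 12 = 92.
All other subsets cost ≥ 91. Minimum total cost: 90.

90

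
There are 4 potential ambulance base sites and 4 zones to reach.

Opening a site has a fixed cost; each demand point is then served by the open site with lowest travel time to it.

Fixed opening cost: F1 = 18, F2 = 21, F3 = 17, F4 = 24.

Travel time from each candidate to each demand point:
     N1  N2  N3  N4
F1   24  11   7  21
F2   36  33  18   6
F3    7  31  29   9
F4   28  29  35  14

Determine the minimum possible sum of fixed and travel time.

Open {F1, F3}: assign each demand point to its cheapest open site.
  N1→F3 7, N2→F1 11, N3→F1 7, N4→F3 9
  travel time 34, fixed 35 → total 69.
Compare {F1}: travel time 63 + fixed 18 = 81.
Compare {F1, F2}: travel time 48 + fixed 39 = 87.
Compare {F1, F2, F3}: travel time 31 + fixed 56 = 87.
All other subsets cost ≥ 81. Minimum total cost: 69.

69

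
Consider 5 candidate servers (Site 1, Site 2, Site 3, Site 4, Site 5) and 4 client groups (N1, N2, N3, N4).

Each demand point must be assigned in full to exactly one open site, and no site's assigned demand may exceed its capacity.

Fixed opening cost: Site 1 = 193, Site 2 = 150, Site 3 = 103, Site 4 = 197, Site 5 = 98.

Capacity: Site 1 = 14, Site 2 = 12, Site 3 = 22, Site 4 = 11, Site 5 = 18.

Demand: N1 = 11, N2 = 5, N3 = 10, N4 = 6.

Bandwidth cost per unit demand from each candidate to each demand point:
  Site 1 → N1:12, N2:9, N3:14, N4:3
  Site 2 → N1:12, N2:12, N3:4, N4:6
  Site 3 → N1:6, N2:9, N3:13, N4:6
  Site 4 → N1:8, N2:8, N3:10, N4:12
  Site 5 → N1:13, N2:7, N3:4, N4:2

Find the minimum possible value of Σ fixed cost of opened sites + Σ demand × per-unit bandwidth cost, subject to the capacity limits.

364

Open {Site 3, Site 5}; cheapest assignment that respects the capacities:
  Site 3 (cap 22, load 16): N1, N2 — cost 11×6 + 5×9 = 111
  Site 5 (cap 18, load 16): N3, N4 — cost 10×4 + 6×2 = 52
  Shipping 163, fixed 201 → total 364.
  Any other capacity-feasible assignment to {Site 3, Site 5} ships for at least 163.
Compare {Site 2, Site 3}: its best feasible assignment gives total 440.
Compare {Site 2, Site 3, Site 5}: its best feasible assignment gives total 504.
Every other set of open sites that can feasibly serve all demand totals ≥ 440 even under its best assignment. Minimum: 364.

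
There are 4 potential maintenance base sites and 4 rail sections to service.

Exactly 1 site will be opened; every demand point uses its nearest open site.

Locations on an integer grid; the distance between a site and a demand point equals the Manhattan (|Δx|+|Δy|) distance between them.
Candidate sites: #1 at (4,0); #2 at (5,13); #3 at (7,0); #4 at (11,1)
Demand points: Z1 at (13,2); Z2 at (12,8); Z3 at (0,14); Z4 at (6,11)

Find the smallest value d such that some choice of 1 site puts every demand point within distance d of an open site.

Open {#1}.
  Farthest demand point is Z3 at distance 18 (to #1); all others are ≤ 18.
With {#2} the worst case is 19.
With {#3} the worst case is 21.
No size-1 selection achieves below 18.

18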